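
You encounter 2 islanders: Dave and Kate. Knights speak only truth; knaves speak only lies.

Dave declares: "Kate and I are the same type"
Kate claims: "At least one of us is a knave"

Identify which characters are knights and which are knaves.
Dave is a knave.
Kate is a knight.

Verification:
- Dave (knave) says "Kate and I are the same type" - this is FALSE (a lie) because Dave is a knave and Kate is a knight.
- Kate (knight) says "At least one of us is a knave" - this is TRUE because Dave is a knave.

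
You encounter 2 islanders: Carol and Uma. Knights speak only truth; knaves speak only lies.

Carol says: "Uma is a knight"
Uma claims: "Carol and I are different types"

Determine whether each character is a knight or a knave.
Carol is a knave.
Uma is a knave.

Verification:
- Carol (knave) says "Uma is a knight" - this is FALSE (a lie) because Uma is a knave.
- Uma (knave) says "Carol and I are different types" - this is FALSE (a lie) because Uma is a knave and Carol is a knave.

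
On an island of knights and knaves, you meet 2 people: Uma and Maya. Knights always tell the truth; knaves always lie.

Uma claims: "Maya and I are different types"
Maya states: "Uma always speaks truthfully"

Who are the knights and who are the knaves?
Uma is a knave.
Maya is a knave.

Verification:
- Uma (knave) says "Maya and I are different types" - this is FALSE (a lie) because Uma is a knave and Maya is a knave.
- Maya (knave) says "Uma always speaks truthfully" - this is FALSE (a lie) because Uma is a knave.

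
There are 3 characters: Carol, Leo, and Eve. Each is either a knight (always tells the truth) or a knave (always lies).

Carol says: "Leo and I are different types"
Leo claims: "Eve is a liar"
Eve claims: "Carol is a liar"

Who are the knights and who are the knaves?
Carol is a knave.
Leo is a knave.
Eve is a knight.

Verification:
- Carol (knave) says "Leo and I are different types" - this is FALSE (a lie) because Carol is a knave and Leo is a knave.
- Leo (knave) says "Eve is a liar" - this is FALSE (a lie) because Eve is a knight.
- Eve (knight) says "Carol is a liar" - this is TRUE because Carol is a knave.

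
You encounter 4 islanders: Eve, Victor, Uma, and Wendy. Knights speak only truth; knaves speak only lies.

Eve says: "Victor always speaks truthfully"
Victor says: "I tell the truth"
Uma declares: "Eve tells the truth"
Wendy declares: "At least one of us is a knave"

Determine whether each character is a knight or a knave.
Eve is a knave.
Victor is a knave.
Uma is a knave.
Wendy is a knight.

Verification:
- Eve (knave) says "Victor always speaks truthfully" - this is FALSE (a lie) because Victor is a knave.
- Victor (knave) says "I tell the truth" - this is FALSE (a lie) because Victor is a knave.
- Uma (knave) says "Eve tells the truth" - this is FALSE (a lie) because Eve is a knave.
- Wendy (knight) says "At least one of us is a knave" - this is TRUE because Eve, Victor, and Uma are knaves.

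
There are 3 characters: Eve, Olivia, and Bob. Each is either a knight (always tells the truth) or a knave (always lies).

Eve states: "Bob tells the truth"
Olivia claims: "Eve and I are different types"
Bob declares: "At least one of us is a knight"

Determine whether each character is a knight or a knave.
Eve is a knave.
Olivia is a knave.
Bob is a knave.

Verification:
- Eve (knave) says "Bob tells the truth" - this is FALSE (a lie) because Bob is a knave.
- Olivia (knave) says "Eve and I are different types" - this is FALSE (a lie) because Olivia is a knave and Eve is a knave.
- Bob (knave) says "At least one of us is a knight" - this is FALSE (a lie) because no one is a knight.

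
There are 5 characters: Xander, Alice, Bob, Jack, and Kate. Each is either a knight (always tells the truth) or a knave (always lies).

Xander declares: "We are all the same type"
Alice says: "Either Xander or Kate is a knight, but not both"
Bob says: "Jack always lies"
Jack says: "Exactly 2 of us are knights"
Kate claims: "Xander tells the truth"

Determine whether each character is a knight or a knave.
Xander is a knave.
Alice is a knave.
Bob is a knight.
Jack is a knave.
Kate is a knave.

Verification:
- Xander (knave) says "We are all the same type" - this is FALSE (a lie) because Bob is a knight and Xander, Alice, Jack, and Kate are knaves.
- Alice (knave) says "Either Xander or Kate is a knight, but not both" - this is FALSE (a lie) because Xander is a knave and Kate is a knave.
- Bob (knight) says "Jack always lies" - this is TRUE because Jack is a knave.
- Jack (knave) says "Exactly 2 of us are knights" - this is FALSE (a lie) because there are 1 knights.
- Kate (knave) says "Xander tells the truth" - this is FALSE (a lie) because Xander is a knave.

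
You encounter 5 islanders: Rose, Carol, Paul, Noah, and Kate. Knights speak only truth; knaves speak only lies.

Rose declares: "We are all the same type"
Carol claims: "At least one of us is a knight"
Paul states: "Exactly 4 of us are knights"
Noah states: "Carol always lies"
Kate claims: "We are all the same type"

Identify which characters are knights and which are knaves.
Rose is a knave.
Carol is a knight.
Paul is a knave.
Noah is a knave.
Kate is a knave.

Verification:
- Rose (knave) says "We are all the same type" - this is FALSE (a lie) because Carol is a knight and Rose, Paul, Noah, and Kate are knaves.
- Carol (knight) says "At least one of us is a knight" - this is TRUE because Carol is a knight.
- Paul (knave) says "Exactly 4 of us are knights" - this is FALSE (a lie) because there are 1 knights.
- Noah (knave) says "Carol always lies" - this is FALSE (a lie) because Carol is a knight.
- Kate (knave) says "We are all the same type" - this is FALSE (a lie) because Carol is a knight and Rose, Paul, Noah, and Kate are knaves.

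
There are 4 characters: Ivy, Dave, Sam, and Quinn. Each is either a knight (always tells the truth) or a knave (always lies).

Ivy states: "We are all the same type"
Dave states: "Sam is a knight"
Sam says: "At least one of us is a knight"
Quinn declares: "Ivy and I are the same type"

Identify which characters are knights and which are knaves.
Ivy is a knight.
Dave is a knight.
Sam is a knight.
Quinn is a knight.

Verification:
- Ivy (knight) says "We are all the same type" - this is TRUE because Ivy, Dave, Sam, and Quinn are knights.
- Dave (knight) says "Sam is a knight" - this is TRUE because Sam is a knight.
- Sam (knight) says "At least one of us is a knight" - this is TRUE because Ivy, Dave, Sam, and Quinn are knights.
- Quinn (knight) says "Ivy and I are the same type" - this is TRUE because Quinn is a knight and Ivy is a knight.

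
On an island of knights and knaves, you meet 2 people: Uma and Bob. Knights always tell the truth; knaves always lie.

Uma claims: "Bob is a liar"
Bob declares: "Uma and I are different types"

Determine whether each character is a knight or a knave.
Uma is a knave.
Bob is a knight.

Verification:
- Uma (knave) says "Bob is a liar" - this is FALSE (a lie) because Bob is a knight.
- Bob (knight) says "Uma and I are different types" - this is TRUE because Bob is a knight and Uma is a knave.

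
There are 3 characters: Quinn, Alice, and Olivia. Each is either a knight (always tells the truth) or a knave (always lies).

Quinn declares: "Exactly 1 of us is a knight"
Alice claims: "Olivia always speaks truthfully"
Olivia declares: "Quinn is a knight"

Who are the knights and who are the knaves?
Quinn is a knave.
Alice is a knave.
Olivia is a knave.

Verification:
- Quinn (knave) says "Exactly 1 of us is a knight" - this is FALSE (a lie) because there are 0 knights.
- Alice (knave) says "Olivia always speaks truthfully" - this is FALSE (a lie) because Olivia is a knave.
- Olivia (knave) says "Quinn is a knight" - this is FALSE (a lie) because Quinn is a knave.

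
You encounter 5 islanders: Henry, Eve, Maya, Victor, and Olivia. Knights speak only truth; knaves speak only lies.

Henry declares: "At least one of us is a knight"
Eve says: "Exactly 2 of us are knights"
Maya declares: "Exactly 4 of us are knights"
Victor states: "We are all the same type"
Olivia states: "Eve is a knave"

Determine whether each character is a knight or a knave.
Henry is a knight.
Eve is a knight.
Maya is a knave.
Victor is a knave.
Olivia is a knave.

Verification:
- Henry (knight) says "At least one of us is a knight" - this is TRUE because Henry and Eve are knights.
- Eve (knight) says "Exactly 2 of us are knights" - this is TRUE because there are 2 knights.
- Maya (knave) says "Exactly 4 of us are knights" - this is FALSE (a lie) because there are 2 knights.
- Victor (knave) says "We are all the same type" - this is FALSE (a lie) because Henry and Eve are knights and Maya, Victor, and Olivia are knaves.
- Olivia (knave) says "Eve is a knave" - this is FALSE (a lie) because Eve is a knight.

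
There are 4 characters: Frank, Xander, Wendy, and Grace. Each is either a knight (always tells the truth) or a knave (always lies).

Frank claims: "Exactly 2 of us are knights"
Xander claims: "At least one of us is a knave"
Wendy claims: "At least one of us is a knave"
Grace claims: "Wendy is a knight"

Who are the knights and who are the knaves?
Frank is a knave.
Xander is a knight.
Wendy is a knight.
Grace is a knight.

Verification:
- Frank (knave) says "Exactly 2 of us are knights" - this is FALSE (a lie) because there are 3 knights.
- Xander (knight) says "At least one of us is a knave" - this is TRUE because Frank is a knave.
- Wendy (knight) says "At least one of us is a knave" - this is TRUE because Frank is a knave.
- Grace (knight) says "Wendy is a knight" - this is TRUE because Wendy is a knight.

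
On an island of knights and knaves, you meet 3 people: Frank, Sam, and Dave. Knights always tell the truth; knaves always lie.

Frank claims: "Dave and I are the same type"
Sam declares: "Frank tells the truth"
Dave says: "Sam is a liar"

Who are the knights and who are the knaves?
Frank is a knave.
Sam is a knave.
Dave is a knight.

Verification:
- Frank (knave) says "Dave and I are the same type" - this is FALSE (a lie) because Frank is a knave and Dave is a knight.
- Sam (knave) says "Frank tells the truth" - this is FALSE (a lie) because Frank is a knave.
- Dave (knight) says "Sam is a liar" - this is TRUE because Sam is a knave.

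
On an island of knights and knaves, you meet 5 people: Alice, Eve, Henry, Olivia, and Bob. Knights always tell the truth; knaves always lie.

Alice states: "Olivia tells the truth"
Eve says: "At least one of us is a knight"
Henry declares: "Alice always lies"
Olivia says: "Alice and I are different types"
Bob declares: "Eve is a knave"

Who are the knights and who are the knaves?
Alice is a knave.
Eve is a knight.
Henry is a knight.
Olivia is a knave.
Bob is a knave.

Verification:
- Alice (knave) says "Olivia tells the truth" - this is FALSE (a lie) because Olivia is a knave.
- Eve (knight) says "At least one of us is a knight" - this is TRUE because Eve and Henry are knights.
- Henry (knight) says "Alice always lies" - this is TRUE because Alice is a knave.
- Olivia (knave) says "Alice and I are different types" - this is FALSE (a lie) because Olivia is a knave and Alice is a knave.
- Bob (knave) says "Eve is a knave" - this is FALSE (a lie) because Eve is a knight.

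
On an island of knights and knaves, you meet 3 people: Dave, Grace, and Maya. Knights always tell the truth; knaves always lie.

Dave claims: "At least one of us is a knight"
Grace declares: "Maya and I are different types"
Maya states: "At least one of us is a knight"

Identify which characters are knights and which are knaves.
Dave is a knave.
Grace is a knave.
Maya is a knave.

Verification:
- Dave (knave) says "At least one of us is a knight" - this is FALSE (a lie) because no one is a knight.
- Grace (knave) says "Maya and I are different types" - this is FALSE (a lie) because Grace is a knave and Maya is a knave.
- Maya (knave) says "At least one of us is a knight" - this is FALSE (a lie) because no one is a knight.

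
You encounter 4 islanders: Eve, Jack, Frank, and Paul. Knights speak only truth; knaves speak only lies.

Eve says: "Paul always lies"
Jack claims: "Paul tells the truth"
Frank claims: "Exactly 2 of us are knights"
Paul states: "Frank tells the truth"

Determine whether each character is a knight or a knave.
Eve is a knight.
Jack is a knave.
Frank is a knave.
Paul is a knave.

Verification:
- Eve (knight) says "Paul always lies" - this is TRUE because Paul is a knave.
- Jack (knave) says "Paul tells the truth" - this is FALSE (a lie) because Paul is a knave.
- Frank (knave) says "Exactly 2 of us are knights" - this is FALSE (a lie) because there are 1 knights.
- Paul (knave) says "Frank tells the truth" - this is FALSE (a lie) because Frank is a knave.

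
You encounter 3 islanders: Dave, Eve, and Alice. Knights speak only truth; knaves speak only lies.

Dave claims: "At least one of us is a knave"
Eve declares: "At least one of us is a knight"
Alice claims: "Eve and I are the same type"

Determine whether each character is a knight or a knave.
Dave is a knight.
Eve is a knight.
Alice is a knave.

Verification:
- Dave (knight) says "At least one of us is a knave" - this is TRUE because Alice is a knave.
- Eve (knight) says "At least one of us is a knight" - this is TRUE because Dave and Eve are knights.
- Alice (knave) says "Eve and I are the same type" - this is FALSE (a lie) because Alice is a knave and Eve is a knight.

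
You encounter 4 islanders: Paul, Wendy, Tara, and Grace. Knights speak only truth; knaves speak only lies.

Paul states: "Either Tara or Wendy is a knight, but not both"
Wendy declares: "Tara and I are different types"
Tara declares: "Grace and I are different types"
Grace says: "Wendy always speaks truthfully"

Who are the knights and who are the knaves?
Paul is a knave.
Wendy is a knave.
Tara is a knave.
Grace is a knave.

Verification:
- Paul (knave) says "Either Tara or Wendy is a knight, but not both" - this is FALSE (a lie) because Tara is a knave and Wendy is a knave.
- Wendy (knave) says "Tara and I are different types" - this is FALSE (a lie) because Wendy is a knave and Tara is a knave.
- Tara (knave) says "Grace and I are different types" - this is FALSE (a lie) because Tara is a knave and Grace is a knave.
- Grace (knave) says "Wendy always speaks truthfully" - this is FALSE (a lie) because Wendy is a knave.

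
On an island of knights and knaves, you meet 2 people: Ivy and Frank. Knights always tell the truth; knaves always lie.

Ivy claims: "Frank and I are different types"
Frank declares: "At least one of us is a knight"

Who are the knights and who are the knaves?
Ivy is a knave.
Frank is a knave.

Verification:
- Ivy (knave) says "Frank and I are different types" - this is FALSE (a lie) because Ivy is a knave and Frank is a knave.
- Frank (knave) says "At least one of us is a knight" - this is FALSE (a lie) because no one is a knight.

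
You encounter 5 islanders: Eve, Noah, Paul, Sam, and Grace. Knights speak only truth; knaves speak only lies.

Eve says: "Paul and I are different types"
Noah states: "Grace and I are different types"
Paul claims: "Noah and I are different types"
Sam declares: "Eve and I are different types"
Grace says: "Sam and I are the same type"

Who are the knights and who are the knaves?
Eve is a knave.
Noah is a knave.
Paul is a knave.
Sam is a knight.
Grace is a knave.

Verification:
- Eve (knave) says "Paul and I are different types" - this is FALSE (a lie) because Eve is a knave and Paul is a knave.
- Noah (knave) says "Grace and I are different types" - this is FALSE (a lie) because Noah is a knave and Grace is a knave.
- Paul (knave) says "Noah and I are different types" - this is FALSE (a lie) because Paul is a knave and Noah is a knave.
- Sam (knight) says "Eve and I are different types" - this is TRUE because Sam is a knight and Eve is a knave.
- Grace (knave) says "Sam and I are the same type" - this is FALSE (a lie) because Grace is a knave and Sam is a knight.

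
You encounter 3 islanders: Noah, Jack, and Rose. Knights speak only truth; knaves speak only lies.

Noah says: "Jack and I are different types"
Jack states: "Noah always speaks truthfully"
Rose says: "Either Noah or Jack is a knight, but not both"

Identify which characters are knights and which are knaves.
Noah is a knave.
Jack is a knave.
Rose is a knave.

Verification:
- Noah (knave) says "Jack and I are different types" - this is FALSE (a lie) because Noah is a knave and Jack is a knave.
- Jack (knave) says "Noah always speaks truthfully" - this is FALSE (a lie) because Noah is a knave.
- Rose (knave) says "Either Noah or Jack is a knight, but not both" - this is FALSE (a lie) because Noah is a knave and Jack is a knave.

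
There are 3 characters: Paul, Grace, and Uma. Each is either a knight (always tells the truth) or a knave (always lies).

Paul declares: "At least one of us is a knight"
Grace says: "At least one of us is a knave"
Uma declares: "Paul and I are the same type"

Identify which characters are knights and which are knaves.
Paul is a knight.
Grace is a knight.
Uma is a knave.

Verification:
- Paul (knight) says "At least one of us is a knight" - this is TRUE because Paul and Grace are knights.
- Grace (knight) says "At least one of us is a knave" - this is TRUE because Uma is a knave.
- Uma (knave) says "Paul and I are the same type" - this is FALSE (a lie) because Uma is a knave and Paul is a knight.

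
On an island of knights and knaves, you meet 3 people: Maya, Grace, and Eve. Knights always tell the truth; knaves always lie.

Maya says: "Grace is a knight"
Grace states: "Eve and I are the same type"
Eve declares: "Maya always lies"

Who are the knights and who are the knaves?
Maya is a knave.
Grace is a knave.
Eve is a knight.

Verification:
- Maya (knave) says "Grace is a knight" - this is FALSE (a lie) because Grace is a knave.
- Grace (knave) says "Eve and I are the same type" - this is FALSE (a lie) because Grace is a knave and Eve is a knight.
- Eve (knight) says "Maya always lies" - this is TRUE because Maya is a knave.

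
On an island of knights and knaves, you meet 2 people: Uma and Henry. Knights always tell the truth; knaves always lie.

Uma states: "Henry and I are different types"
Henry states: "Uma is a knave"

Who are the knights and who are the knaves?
Uma is a knight.
Henry is a knave.

Verification:
- Uma (knight) says "Henry and I are different types" - this is TRUE because Uma is a knight and Henry is a knave.
- Henry (knave) says "Uma is a knave" - this is FALSE (a lie) because Uma is a knight.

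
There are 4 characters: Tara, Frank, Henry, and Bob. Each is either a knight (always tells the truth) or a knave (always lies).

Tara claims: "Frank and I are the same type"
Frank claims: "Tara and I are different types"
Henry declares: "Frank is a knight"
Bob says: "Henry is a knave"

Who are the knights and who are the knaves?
Tara is a knave.
Frank is a knight.
Henry is a knight.
Bob is a knave.

Verification:
- Tara (knave) says "Frank and I are the same type" - this is FALSE (a lie) because Tara is a knave and Frank is a knight.
- Frank (knight) says "Tara and I are different types" - this is TRUE because Frank is a knight and Tara is a knave.
- Henry (knight) says "Frank is a knight" - this is TRUE because Frank is a knight.
- Bob (knave) says "Henry is a knave" - this is FALSE (a lie) because Henry is a knight.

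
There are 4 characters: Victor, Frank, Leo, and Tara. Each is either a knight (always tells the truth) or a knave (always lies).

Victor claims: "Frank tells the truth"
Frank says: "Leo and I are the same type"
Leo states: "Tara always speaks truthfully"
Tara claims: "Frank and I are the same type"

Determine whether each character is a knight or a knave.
Victor is a knight.
Frank is a knight.
Leo is a knight.
Tara is a knight.

Verification:
- Victor (knight) says "Frank tells the truth" - this is TRUE because Frank is a knight.
- Frank (knight) says "Leo and I are the same type" - this is TRUE because Frank is a knight and Leo is a knight.
- Leo (knight) says "Tara always speaks truthfully" - this is TRUE because Tara is a knight.
- Tara (knight) says "Frank and I are the same type" - this is TRUE because Tara is a knight and Frank is a knight.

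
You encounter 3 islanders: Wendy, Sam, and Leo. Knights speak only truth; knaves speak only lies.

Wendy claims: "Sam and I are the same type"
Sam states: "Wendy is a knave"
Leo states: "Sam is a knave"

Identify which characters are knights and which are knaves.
Wendy is a knave.
Sam is a knight.
Leo is a knave.

Verification:
- Wendy (knave) says "Sam and I are the same type" - this is FALSE (a lie) because Wendy is a knave and Sam is a knight.
- Sam (knight) says "Wendy is a knave" - this is TRUE because Wendy is a knave.
- Leo (knave) says "Sam is a knave" - this is FALSE (a lie) because Sam is a knight.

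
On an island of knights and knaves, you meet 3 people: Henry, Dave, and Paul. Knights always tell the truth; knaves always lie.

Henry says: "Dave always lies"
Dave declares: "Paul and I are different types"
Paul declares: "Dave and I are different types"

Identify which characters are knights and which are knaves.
Henry is a knight.
Dave is a knave.
Paul is a knave.

Verification:
- Henry (knight) says "Dave always lies" - this is TRUE because Dave is a knave.
- Dave (knave) says "Paul and I are different types" - this is FALSE (a lie) because Dave is a knave and Paul is a knave.
- Paul (knave) says "Dave and I are different types" - this is FALSE (a lie) because Paul is a knave and Dave is a knave.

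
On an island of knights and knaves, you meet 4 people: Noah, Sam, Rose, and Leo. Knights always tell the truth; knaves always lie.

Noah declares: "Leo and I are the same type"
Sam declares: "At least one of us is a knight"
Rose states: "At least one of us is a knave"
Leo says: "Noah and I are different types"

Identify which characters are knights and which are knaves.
Noah is a knave.
Sam is a knight.
Rose is a knight.
Leo is a knight.

Verification:
- Noah (knave) says "Leo and I are the same type" - this is FALSE (a lie) because Noah is a knave and Leo is a knight.
- Sam (knight) says "At least one of us is a knight" - this is TRUE because Sam, Rose, and Leo are knights.
- Rose (knight) says "At least one of us is a knave" - this is TRUE because Noah is a knave.
- Leo (knight) says "Noah and I are different types" - this is TRUE because Leo is a knight and Noah is a knave.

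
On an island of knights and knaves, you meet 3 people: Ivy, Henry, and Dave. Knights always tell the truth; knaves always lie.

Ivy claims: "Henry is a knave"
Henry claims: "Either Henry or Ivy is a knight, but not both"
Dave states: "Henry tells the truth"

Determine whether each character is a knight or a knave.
Ivy is a knave.
Henry is a knight.
Dave is a knight.

Verification:
- Ivy (knave) says "Henry is a knave" - this is FALSE (a lie) because Henry is a knight.
- Henry (knight) says "Either Henry or Ivy is a knight, but not both" - this is TRUE because Henry is a knight and Ivy is a knave.
- Dave (knight) says "Henry tells the truth" - this is TRUE because Henry is a knight.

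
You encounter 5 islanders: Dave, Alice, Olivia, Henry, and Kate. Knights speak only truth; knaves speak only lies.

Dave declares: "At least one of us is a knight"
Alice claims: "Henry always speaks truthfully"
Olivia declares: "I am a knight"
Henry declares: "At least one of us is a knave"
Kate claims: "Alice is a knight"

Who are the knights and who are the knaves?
Dave is a knight.
Alice is a knight.
Olivia is a knave.
Henry is a knight.
Kate is a knight.

Verification:
- Dave (knight) says "At least one of us is a knight" - this is TRUE because Dave, Alice, Henry, and Kate are knights.
- Alice (knight) says "Henry always speaks truthfully" - this is TRUE because Henry is a knight.
- Olivia (knave) says "I am a knight" - this is FALSE (a lie) because Olivia is a knave.
- Henry (knight) says "At least one of us is a knave" - this is TRUE because Olivia is a knave.
- Kate (knight) says "Alice is a knight" - this is TRUE because Alice is a knight.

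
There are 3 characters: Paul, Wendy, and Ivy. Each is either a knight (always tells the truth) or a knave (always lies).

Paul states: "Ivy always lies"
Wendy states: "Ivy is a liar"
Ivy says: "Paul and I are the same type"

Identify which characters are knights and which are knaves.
Paul is a knight.
Wendy is a knight.
Ivy is a knave.

Verification:
- Paul (knight) says "Ivy always lies" - this is TRUE because Ivy is a knave.
- Wendy (knight) says "Ivy is a liar" - this is TRUE because Ivy is a knave.
- Ivy (knave) says "Paul and I are the same type" - this is FALSE (a lie) because Ivy is a knave and Paul is a knight.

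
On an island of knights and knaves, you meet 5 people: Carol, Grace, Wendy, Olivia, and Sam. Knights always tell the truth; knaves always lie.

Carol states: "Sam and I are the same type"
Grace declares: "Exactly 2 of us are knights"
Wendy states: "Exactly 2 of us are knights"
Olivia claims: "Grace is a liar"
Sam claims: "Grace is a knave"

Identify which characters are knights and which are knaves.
Carol is a knight.
Grace is a knave.
Wendy is a knave.
Olivia is a knight.
Sam is a knight.

Verification:
- Carol (knight) says "Sam and I are the same type" - this is TRUE because Carol is a knight and Sam is a knight.
- Grace (knave) says "Exactly 2 of us are knights" - this is FALSE (a lie) because there are 3 knights.
- Wendy (knave) says "Exactly 2 of us are knights" - this is FALSE (a lie) because there are 3 knights.
- Olivia (knight) says "Grace is a liar" - this is TRUE because Grace is a knave.
- Sam (knight) says "Grace is a knave" - this is TRUE because Grace is a knave.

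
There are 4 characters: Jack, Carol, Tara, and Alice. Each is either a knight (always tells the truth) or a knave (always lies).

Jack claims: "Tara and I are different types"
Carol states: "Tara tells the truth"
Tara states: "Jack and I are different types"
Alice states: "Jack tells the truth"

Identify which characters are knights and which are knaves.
Jack is a knave.
Carol is a knave.
Tara is a knave.
Alice is a knave.

Verification:
- Jack (knave) says "Tara and I are different types" - this is FALSE (a lie) because Jack is a knave and Tara is a knave.
- Carol (knave) says "Tara tells the truth" - this is FALSE (a lie) because Tara is a knave.
- Tara (knave) says "Jack and I are different types" - this is FALSE (a lie) because Tara is a knave and Jack is a knave.
- Alice (knave) says "Jack tells the truth" - this is FALSE (a lie) because Jack is a knave.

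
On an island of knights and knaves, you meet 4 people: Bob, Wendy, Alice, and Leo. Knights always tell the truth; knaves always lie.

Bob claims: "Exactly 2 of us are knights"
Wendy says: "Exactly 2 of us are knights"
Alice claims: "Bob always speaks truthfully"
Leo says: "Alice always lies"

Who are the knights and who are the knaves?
Bob is a knave.
Wendy is a knave.
Alice is a knave.
Leo is a knight.

Verification:
- Bob (knave) says "Exactly 2 of us are knights" - this is FALSE (a lie) because there are 1 knights.
- Wendy (knave) says "Exactly 2 of us are knights" - this is FALSE (a lie) because there are 1 knights.
- Alice (knave) says "Bob always speaks truthfully" - this is FALSE (a lie) because Bob is a knave.
- Leo (knight) says "Alice always lies" - this is TRUE because Alice is a knave.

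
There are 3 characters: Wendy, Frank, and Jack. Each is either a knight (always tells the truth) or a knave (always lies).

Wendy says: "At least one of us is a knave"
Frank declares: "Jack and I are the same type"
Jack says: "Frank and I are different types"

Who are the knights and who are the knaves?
Wendy is a knight.
Frank is a knave.
Jack is a knight.

Verification:
- Wendy (knight) says "At least one of us is a knave" - this is TRUE because Frank is a knave.
- Frank (knave) says "Jack and I are the same type" - this is FALSE (a lie) because Frank is a knave and Jack is a knight.
- Jack (knight) says "Frank and I are different types" - this is TRUE because Jack is a knight and Frank is a knave.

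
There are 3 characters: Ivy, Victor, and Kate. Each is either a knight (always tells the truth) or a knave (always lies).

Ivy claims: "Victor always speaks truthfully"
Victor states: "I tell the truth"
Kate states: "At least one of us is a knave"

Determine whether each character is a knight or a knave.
Ivy is a knave.
Victor is a knave.
Kate is a knight.

Verification:
- Ivy (knave) says "Victor always speaks truthfully" - this is FALSE (a lie) because Victor is a knave.
- Victor (knave) says "I tell the truth" - this is FALSE (a lie) because Victor is a knave.
- Kate (knight) says "At least one of us is a knave" - this is TRUE because Ivy and Victor are knaves.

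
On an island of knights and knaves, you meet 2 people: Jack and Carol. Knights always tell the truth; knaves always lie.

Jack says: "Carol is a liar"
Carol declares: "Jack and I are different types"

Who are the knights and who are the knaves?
Jack is a knave.
Carol is a knight.

Verification:
- Jack (knave) says "Carol is a liar" - this is FALSE (a lie) because Carol is a knight.
- Carol (knight) says "Jack and I are different types" - this is TRUE because Carol is a knight and Jack is a knave.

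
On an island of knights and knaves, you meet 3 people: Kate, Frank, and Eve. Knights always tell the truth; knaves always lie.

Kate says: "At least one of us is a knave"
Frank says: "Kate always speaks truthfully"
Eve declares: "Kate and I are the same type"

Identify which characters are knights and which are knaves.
Kate is a knight.
Frank is a knight.
Eve is a knave.

Verification:
- Kate (knight) says "At least one of us is a knave" - this is TRUE because Eve is a knave.
- Frank (knight) says "Kate always speaks truthfully" - this is TRUE because Kate is a knight.
- Eve (knave) says "Kate and I are the same type" - this is FALSE (a lie) because Eve is a knave and Kate is a knight.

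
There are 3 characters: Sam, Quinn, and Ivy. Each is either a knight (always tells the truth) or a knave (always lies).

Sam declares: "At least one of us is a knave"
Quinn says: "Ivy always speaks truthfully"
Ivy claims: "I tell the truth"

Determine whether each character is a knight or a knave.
Sam is a knight.
Quinn is a knave.
Ivy is a knave.

Verification:
- Sam (knight) says "At least one of us is a knave" - this is TRUE because Quinn and Ivy are knaves.
- Quinn (knave) says "Ivy always speaks truthfully" - this is FALSE (a lie) because Ivy is a knave.
- Ivy (knave) says "I tell the truth" - this is FALSE (a lie) because Ivy is a knave.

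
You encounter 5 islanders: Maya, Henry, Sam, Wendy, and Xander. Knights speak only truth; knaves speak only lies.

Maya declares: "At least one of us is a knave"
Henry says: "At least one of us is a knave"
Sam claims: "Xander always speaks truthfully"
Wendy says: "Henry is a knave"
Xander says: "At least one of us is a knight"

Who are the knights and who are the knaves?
Maya is a knight.
Henry is a knight.
Sam is a knight.
Wendy is a knave.
Xander is a knight.

Verification:
- Maya (knight) says "At least one of us is a knave" - this is TRUE because Wendy is a knave.
- Henry (knight) says "At least one of us is a knave" - this is TRUE because Wendy is a knave.
- Sam (knight) says "Xander always speaks truthfully" - this is TRUE because Xander is a knight.
- Wendy (knave) says "Henry is a knave" - this is FALSE (a lie) because Henry is a knight.
- Xander (knight) says "At least one of us is a knight" - this is TRUE because Maya, Henry, Sam, and Xander are knights.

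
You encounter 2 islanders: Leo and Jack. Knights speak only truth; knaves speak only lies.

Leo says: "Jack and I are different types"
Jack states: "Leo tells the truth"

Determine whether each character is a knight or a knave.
Leo is a knave.
Jack is a knave.

Verification:
- Leo (knave) says "Jack and I are different types" - this is FALSE (a lie) because Leo is a knave and Jack is a knave.
- Jack (knave) says "Leo tells the truth" - this is FALSE (a lie) because Leo is a knave.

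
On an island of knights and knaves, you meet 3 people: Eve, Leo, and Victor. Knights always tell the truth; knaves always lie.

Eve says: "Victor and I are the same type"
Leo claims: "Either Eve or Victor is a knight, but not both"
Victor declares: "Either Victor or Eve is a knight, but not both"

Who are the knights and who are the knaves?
Eve is a knave.
Leo is a knight.
Victor is a knight.

Verification:
- Eve (knave) says "Victor and I are the same type" - this is FALSE (a lie) because Eve is a knave and Victor is a knight.
- Leo (knight) says "Either Eve or Victor is a knight, but not both" - this is TRUE because Eve is a knave and Victor is a knight.
- Victor (knight) says "Either Victor or Eve is a knight, but not both" - this is TRUE because Victor is a knight and Eve is a knave.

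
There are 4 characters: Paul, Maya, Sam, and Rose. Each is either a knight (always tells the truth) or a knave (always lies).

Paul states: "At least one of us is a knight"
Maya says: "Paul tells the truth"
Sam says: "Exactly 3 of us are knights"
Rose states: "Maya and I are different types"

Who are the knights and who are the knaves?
Paul is a knave.
Maya is a knave.
Sam is a knave.
Rose is a knave.

Verification:
- Paul (knave) says "At least one of us is a knight" - this is FALSE (a lie) because no one is a knight.
- Maya (knave) says "Paul tells the truth" - this is FALSE (a lie) because Paul is a knave.
- Sam (knave) says "Exactly 3 of us are knights" - this is FALSE (a lie) because there are 0 knights.
- Rose (knave) says "Maya and I are different types" - this is FALSE (a lie) because Rose is a knave and Maya is a knave.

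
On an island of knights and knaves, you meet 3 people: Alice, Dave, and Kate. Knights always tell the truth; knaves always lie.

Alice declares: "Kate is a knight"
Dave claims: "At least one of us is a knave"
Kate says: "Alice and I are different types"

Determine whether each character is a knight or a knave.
Alice is a knave.
Dave is a knight.
Kate is a knave.

Verification:
- Alice (knave) says "Kate is a knight" - this is FALSE (a lie) because Kate is a knave.
- Dave (knight) says "At least one of us is a knave" - this is TRUE because Alice and Kate are knaves.
- Kate (knave) says "Alice and I are different types" - this is FALSE (a lie) because Kate is a knave and Alice is a knave.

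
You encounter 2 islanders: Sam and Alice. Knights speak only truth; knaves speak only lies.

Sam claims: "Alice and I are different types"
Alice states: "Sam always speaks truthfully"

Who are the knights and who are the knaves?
Sam is a knave.
Alice is a knave.

Verification:
- Sam (knave) says "Alice and I are different types" - this is FALSE (a lie) because Sam is a knave and Alice is a knave.
- Alice (knave) says "Sam always speaks truthfully" - this is FALSE (a lie) because Sam is a knave.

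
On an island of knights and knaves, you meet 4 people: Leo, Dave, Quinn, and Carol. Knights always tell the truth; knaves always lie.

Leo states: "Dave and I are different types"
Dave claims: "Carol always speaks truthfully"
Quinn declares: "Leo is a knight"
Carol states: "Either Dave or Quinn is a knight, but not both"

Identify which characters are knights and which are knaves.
Leo is a knave.
Dave is a knave.
Quinn is a knave.
Carol is a knave.

Verification:
- Leo (knave) says "Dave and I are different types" - this is FALSE (a lie) because Leo is a knave and Dave is a knave.
- Dave (knave) says "Carol always speaks truthfully" - this is FALSE (a lie) because Carol is a knave.
- Quinn (knave) says "Leo is a knight" - this is FALSE (a lie) because Leo is a knave.
- Carol (knave) says "Either Dave or Quinn is a knight, but not both" - this is FALSE (a lie) because Dave is a knave and Quinn is a knave.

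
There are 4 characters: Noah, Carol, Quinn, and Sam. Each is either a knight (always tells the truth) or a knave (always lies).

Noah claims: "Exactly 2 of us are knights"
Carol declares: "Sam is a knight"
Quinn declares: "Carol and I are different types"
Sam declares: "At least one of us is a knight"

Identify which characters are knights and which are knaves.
Noah is a knave.
Carol is a knave.
Quinn is a knave.
Sam is a knave.

Verification:
- Noah (knave) says "Exactly 2 of us are knights" - this is FALSE (a lie) because there are 0 knights.
- Carol (knave) says "Sam is a knight" - this is FALSE (a lie) because Sam is a knave.
- Quinn (knave) says "Carol and I are different types" - this is FALSE (a lie) because Quinn is a knave and Carol is a knave.
- Sam (knave) says "At least one of us is a knight" - this is FALSE (a lie) because no one is a knight.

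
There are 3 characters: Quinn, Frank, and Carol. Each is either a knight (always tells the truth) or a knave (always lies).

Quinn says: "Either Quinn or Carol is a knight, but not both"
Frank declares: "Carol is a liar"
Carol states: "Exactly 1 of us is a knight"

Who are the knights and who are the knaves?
Quinn is a knight.
Frank is a knight.
Carol is a knave.

Verification:
- Quinn (knight) says "Either Quinn or Carol is a knight, but not both" - this is TRUE because Quinn is a knight and Carol is a knave.
- Frank (knight) says "Carol is a liar" - this is TRUE because Carol is a knave.
- Carol (knave) says "Exactly 1 of us is a knight" - this is FALSE (a lie) because there are 2 knights.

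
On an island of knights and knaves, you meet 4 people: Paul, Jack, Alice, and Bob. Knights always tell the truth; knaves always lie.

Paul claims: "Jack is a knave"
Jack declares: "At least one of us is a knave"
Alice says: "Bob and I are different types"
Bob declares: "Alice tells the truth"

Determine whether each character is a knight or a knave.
Paul is a knave.
Jack is a knight.
Alice is a knave.
Bob is a knave.

Verification:
- Paul (knave) says "Jack is a knave" - this is FALSE (a lie) because Jack is a knight.
- Jack (knight) says "At least one of us is a knave" - this is TRUE because Paul, Alice, and Bob are knaves.
- Alice (knave) says "Bob and I are different types" - this is FALSE (a lie) because Alice is a knave and Bob is a knave.
- Bob (knave) says "Alice tells the truth" - this is FALSE (a lie) because Alice is a knave.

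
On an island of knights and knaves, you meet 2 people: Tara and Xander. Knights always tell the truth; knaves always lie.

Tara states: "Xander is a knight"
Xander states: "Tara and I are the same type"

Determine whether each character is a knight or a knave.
Tara is a knight.
Xander is a knight.

Verification:
- Tara (knight) says "Xander is a knight" - this is TRUE because Xander is a knight.
- Xander (knight) says "Tara and I are the same type" - this is TRUE because Xander is a knight and Tara is a knight.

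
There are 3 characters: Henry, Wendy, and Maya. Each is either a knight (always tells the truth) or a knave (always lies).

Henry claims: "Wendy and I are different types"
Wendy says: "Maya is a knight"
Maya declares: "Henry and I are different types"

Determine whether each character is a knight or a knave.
Henry is a knave.
Wendy is a knave.
Maya is a knave.

Verification:
- Henry (knave) says "Wendy and I are different types" - this is FALSE (a lie) because Henry is a knave and Wendy is a knave.
- Wendy (knave) says "Maya is a knight" - this is FALSE (a lie) because Maya is a knave.
- Maya (knave) says "Henry and I are different types" - this is FALSE (a lie) because Maya is a knave and Henry is a knave.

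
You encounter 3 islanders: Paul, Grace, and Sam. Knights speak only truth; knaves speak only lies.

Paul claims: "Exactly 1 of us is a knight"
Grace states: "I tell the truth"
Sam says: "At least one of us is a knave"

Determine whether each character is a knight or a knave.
Paul is a knave.
Grace is a knight.
Sam is a knight.

Verification:
- Paul (knave) says "Exactly 1 of us is a knight" - this is FALSE (a lie) because there are 2 knights.
- Grace (knight) says "I tell the truth" - this is TRUE because Grace is a knight.
- Sam (knight) says "At least one of us is a knave" - this is TRUE because Paul is a knave.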